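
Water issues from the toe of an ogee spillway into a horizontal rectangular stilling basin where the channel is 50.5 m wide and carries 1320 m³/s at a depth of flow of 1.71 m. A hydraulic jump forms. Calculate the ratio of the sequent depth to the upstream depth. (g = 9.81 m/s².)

y₂/y₁ = 4.80

q = Q/b = 1320/50.5 = 26.1 m²/s; V₁ = q/y₁ = 15.3 m/s. Fr₁ = V₁/√(g·y₁) = 3.73.
Bélanger equation: y₂/y₁ = ½[√(1 + 8Fr₁²) − 1] = ½[√112.4 − 1] = 4.80.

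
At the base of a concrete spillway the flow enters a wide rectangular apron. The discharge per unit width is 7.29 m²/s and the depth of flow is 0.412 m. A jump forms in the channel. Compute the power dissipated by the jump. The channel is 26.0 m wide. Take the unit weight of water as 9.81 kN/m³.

V₁ = q/y₁ = 7.29/0.412 = 17.7 m/s. Fr₁ = V₁/√(g·y₁) = 17.7/√(9.81×0.412) = 8.80.
Conjugate-depth relation: y₂/y₁ = ½[√(1 + 8Fr₁²) − 1] = ½[√620.7 − 1] = 12.0.
y₂ = 12.0 × 0.412 = 4.93 m.
Head loss: ΔE = (y₂ − y₁)³/(4y₁y₂) = (4.93 − 0.412)³/(4×0.412×4.93) = 92.0/8.12 = 11.3 m.
Q = q·b = 7.29 × 26.0 = 190 m³/s. P = γ·Q·ΔE = 9.81 × 190 × 11.3 = 21070 kW.

P = 21070 kW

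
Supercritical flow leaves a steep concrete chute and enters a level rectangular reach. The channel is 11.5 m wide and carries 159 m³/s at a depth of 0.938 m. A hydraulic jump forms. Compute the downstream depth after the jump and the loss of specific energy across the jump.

y₂ = 5.99 m; ΔE = 5.75 m

q = Q/b = 159/11.5 = 13.8 m²/s; V₁ = q/y₁ = 14.7 m/s. Fr₁ = V₁/√(g·y₁) = 4.86.
Conjugate-depth relation: y₂/y₁ = ½[√(1 + 8Fr₁²) − 1] = ½[√189.9 − 1] = 6.39.
y₂ = 6.39 × 0.938 = 5.99 m.
V₂ = q/y₂ = 13.8/5.99 = 2.31 m/s. E₁ = y₁ + V₁²/2g = 12.0 m; E₂ = y₂ + V₂²/2g = 6.27 m. ΔE = E₁ − E₂ = 5.75 m.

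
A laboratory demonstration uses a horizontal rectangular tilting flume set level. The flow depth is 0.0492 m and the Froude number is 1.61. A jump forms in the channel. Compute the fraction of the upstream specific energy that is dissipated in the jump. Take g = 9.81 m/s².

ΔE/E₁ = 0.0341 (3.41%)

Fr₁ = 1.61 (given).
Sequent-depth ratio: y₂/y₁ = ½[√(1 + 8Fr₁²) − 1] = ½[√21.74 − 1] = 1.83.
y₂ = 1.83 × 0.0492 = 0.0901 m.
E₁ = y₁(1 + Fr₁²/2) = 0.0492×(1 + 1.61²/2) = 0.113 m. ΔE = (y₂ − y₁)³/(4y₁y₂) = 0.00386 m. ΔE/E₁ = 0.00386/0.113 = 0.0341.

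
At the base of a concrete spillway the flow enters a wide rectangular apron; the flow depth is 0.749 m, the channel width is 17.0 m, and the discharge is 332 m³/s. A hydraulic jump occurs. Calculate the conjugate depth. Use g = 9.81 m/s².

y₂ = 9.82 m

q = Q/b = 332/17.0 = 19.5 m²/s; V₁ = q/y₁ = 26.1 m/s. Fr₁ = V₁/√(g·y₁) = 9.62.
By Bélanger, y₂/y₁ = ½[√(1 + 8Fr₁²) − 1] = ½[√741.2 − 1] = 13.1.
y₂ = 13.1 × 0.749 = 9.82 m.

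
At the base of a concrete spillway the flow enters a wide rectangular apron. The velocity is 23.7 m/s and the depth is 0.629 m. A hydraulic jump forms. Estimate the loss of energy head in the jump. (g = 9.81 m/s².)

ΔE = 20.9 m

Fr₁ = V₁/√(g·y₁) = 23.7/√(9.81×0.629) = 9.54.
From the momentum equation for a rectangular channel, y₂/y₁ = ½[√(1 + 8Fr₁²) − 1] = ½[√729.2 − 1] = 13.0.
y₂ = 13.0 × 0.629 = 8.18 m.
q = V₁·y₁ = 23.7 × 0.629 = 14.9 m²/s. V₂ = q/y₂ = 14.9/8.18 = 1.82 m/s. E₁ = y₁ + V₁²/2g = 29.3 m; E₂ = y₂ + V₂²/2g = 8.35 m. ΔE = E₁ − E₂ = 20.9 m.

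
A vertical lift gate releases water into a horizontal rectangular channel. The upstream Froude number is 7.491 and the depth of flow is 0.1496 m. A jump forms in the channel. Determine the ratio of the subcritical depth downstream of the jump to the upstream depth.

y₂/y₁ = 10.11

Fr₁ = 7.491 (given).
Bélanger equation: y₂/y₁ = ½[√(1 + 8Fr₁²) − 1] = ½[√449.92 − 1] = 10.11.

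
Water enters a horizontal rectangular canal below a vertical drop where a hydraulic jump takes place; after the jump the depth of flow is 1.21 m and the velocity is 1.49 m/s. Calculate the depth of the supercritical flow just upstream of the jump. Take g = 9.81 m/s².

Fr₂ = V₂/√(g·y₂) = 1.49/√(9.81×1.21) = 0.432.
Since the conjugate-depth ratio holds either way, y₁/y₂ = ½[√(1 + 8Fr₂²) − 1] = ½[√2.496 − 1] = 0.290.
y₁ = 0.290 × 1.21 = 0.351 m.

y₁ = 0.351 m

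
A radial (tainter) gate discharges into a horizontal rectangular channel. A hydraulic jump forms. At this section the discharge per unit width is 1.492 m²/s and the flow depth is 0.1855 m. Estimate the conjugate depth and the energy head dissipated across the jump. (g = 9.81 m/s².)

V₁ = q/y₁ = 1.492/0.1855 = 8.043 m/s. Fr₁ = V₁/√(g·y₁) = 8.043/√(9.81×0.1855) = 5.962.
Bélanger equation: y₂/y₁ = ½[√(1 + 8Fr₁²) − 1] = ½[√285.40 − 1] = 7.947.
y₂ = 7.947 × 0.1855 = 1.474 m.
V₂ = q/y₂ = 1.492/1.474 = 1.012 m/s. E₁ = y₁ + V₁²/2g = 3.483 m; E₂ = y₂ + V₂²/2g = 1.526 m. ΔE = E₁ − E₂ = 1.956 m.

y₂ = 1.474 m; ΔE = 1.956 m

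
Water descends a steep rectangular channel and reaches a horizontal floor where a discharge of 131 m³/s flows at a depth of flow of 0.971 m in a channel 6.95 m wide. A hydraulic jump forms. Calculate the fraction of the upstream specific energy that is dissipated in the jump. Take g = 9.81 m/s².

q = Q/b = 131/6.95 = 18.8 m²/s; V₁ = q/y₁ = 19.4 m/s. Fr₁ = V₁/√(g·y₁) = 6.29.
Sequent-depth ratio: y₂/y₁ = ½[√(1 + 8Fr₁²) − 1] = ½[√317.5 − 1] = 8.41.
y₂ = 8.41 × 0.971 = 8.17 m.
E₁ = y₁ + V₁²/2g = 20.2 m. ΔE = (y₂ − y₁)³/(4y₁y₂) = 11.7 m. ΔE/E₁ = 11.7/20.2 = 0.582.

ΔE/E₁ = 0.582 (58.2%)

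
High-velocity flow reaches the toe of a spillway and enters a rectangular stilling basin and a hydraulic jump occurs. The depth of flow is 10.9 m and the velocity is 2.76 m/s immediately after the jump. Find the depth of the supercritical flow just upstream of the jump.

y₁ = 1.38 m

Fr₂ = V₂/√(g·y₂) = 2.76/√(9.81×10.9) = 0.267.
The Bélanger relation is symmetric: y₁/y₂ = ½[√(1 + 8Fr₂²) − 1] = ½[√1.570 − 1] = 0.126.
y₁ = 0.126 × 10.9 = 1.38 m.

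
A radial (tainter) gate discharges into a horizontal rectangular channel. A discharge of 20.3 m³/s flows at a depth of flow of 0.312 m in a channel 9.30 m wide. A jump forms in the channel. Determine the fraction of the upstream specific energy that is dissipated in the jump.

ΔE/E₁ = 0.391 (39.1%)

q = Q/b = 20.3/9.30 = 2.18 m²/s; V₁ = q/y₁ = 7.00 m/s. Fr₁ = V₁/√(g·y₁) = 4.00.
Sequent-depth ratio: y₂/y₁ = ½[√(1 + 8Fr₁²) − 1] = ½[√128.9 − 1] = 5.18.
y₂ = 5.18 × 0.312 = 1.62 m.
E₁ = y₁ + V₁²/2g = 2.81 m. ΔE = (y₂ − y₁)³/(4y₁y₂) = 1.10 m. ΔE/E₁ = 1.10/2.81 = 0.391.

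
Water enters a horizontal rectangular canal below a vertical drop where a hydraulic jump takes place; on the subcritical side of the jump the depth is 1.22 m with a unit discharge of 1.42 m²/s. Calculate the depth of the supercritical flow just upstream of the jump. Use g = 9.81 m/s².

y₁ = 0.232 m

V₂ = q/y₂ = 1.42/1.22 = 1.16 m/s; Fr₂ = V₂/√(g·y₂) = 0.336.
Since the conjugate-depth ratio holds either way, y₁/y₂ = ½[√(1 + 8Fr₂²) − 1] = ½[√1.906 − 1] = 0.190.
y₁ = 0.190 × 1.22 = 0.232 m.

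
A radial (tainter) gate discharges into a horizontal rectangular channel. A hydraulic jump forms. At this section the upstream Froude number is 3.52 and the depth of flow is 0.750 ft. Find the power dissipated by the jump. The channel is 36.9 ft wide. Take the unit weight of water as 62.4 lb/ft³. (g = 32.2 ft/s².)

Fr₁ = 3.52 (given).
From the momentum equation for a rectangular channel, y₂/y₁ = ½[√(1 + 8Fr₁²) − 1] = ½[√100.1 − 1] = 4.50.
y₂ = 4.50 × 0.750 = 3.38 ft.
Head loss: ΔE = (y₂ − y₁)³/(4y₁y₂) = (3.38 − 0.750)³/(4×0.750×3.38) = 18.1/10.1 = 1.79 ft.
V₁ = Fr₁·√(g·y₁) = 3.52×√(32.2×0.750) = 17.3 ft/s; q = V₁·y₁ = 13.0 ft²/s. Q = q·b = 13.0 × 36.9 = 479 cfs. P = γ·Q·ΔE/550 = 62.4 × 479 × 1.79 / 550 = 97.2 hp.

P = 97.2 hp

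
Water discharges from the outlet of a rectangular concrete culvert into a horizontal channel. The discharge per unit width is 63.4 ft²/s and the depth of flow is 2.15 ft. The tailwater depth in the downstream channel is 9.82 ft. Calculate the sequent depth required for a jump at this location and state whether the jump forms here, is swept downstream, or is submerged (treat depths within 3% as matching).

y₂ = 9.75 ft; the jump forms here

V₁ = q/y₁ = 63.4/2.15 = 29.5 ft/s. Fr₁ = V₁/√(g·y₁) = 29.5/√(32.2×2.15) = 3.54.
Bélanger equation: y₂/y₁ = ½[√(1 + 8Fr₁²) − 1] = ½[√101.5 − 1] = 4.54.
y₂ = 4.54 × 2.15 = 9.75 ft.
Tailwater y_tw = 9.82 ft: y_tw ≈ y₂, so the jump forms here.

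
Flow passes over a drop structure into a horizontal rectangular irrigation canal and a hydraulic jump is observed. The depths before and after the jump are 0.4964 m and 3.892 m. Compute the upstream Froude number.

For a rectangular channel the momentum equation gives q² = ½·g·y₁·y₂·(y₁ + y₂) = ½×9.81×0.4964×3.892×4.388 = 41.59.
q = √41.59 = 6.449 m²/s.
V₁ = q/y₁ = 12.99 m/s; Fr₁ = V₁/√(g·y₁) = 5.887.

Fr₁ = 5.887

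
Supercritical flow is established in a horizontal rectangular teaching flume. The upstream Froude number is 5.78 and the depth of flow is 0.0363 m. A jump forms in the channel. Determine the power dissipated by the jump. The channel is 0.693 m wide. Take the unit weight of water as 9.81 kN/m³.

P = 0.301 kW

Fr₁ = 5.78 (given).
Conjugate-depth relation: y₂/y₁ = ½[√(1 + 8Fr₁²) − 1] = ½[√268.3 − 1] = 7.69.
y₂ = 7.69 × 0.0363 = 0.279 m.
V₁ = Fr₁·√(g·y₁) = 5.78×√(9.81×0.0363) = 3.45 m/s; q = V₁·y₁ = 0.125 m²/s. V₂ = q/y₂ = 0.125/0.279 = 0.449 m/s. E₁ = y₁ + V₁²/2g = 0.643 m; E₂ = y₂ + V₂²/2g = 0.289 m. ΔE = E₁ − E₂ = 0.353 m.
Q = q·b = 0.125 × 0.693 = 0.0868 m³/s. P = γ·Q·ΔE = 9.81 × 0.0868 × 0.353 = 0.301 kW.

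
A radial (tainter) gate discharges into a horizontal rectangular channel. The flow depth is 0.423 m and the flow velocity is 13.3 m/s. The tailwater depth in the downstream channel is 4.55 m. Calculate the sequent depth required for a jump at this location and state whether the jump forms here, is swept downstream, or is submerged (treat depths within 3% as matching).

Fr₁ = V₁/√(g·y₁) = 13.3/√(9.81×0.423) = 6.53.
Bélanger equation: y₂/y₁ = ½[√(1 + 8Fr₁²) − 1] = ½[√342.0 − 1] = 8.75.
y₂ = 8.75 × 0.423 = 3.70 m.
Tailwater y_tw = 4.55 m: y_tw > y₂, so the jump is submerged.

y₂ = 3.70 m; the jump is submerged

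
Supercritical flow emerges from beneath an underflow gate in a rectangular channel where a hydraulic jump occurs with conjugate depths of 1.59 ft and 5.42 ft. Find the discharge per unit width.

For a rectangular channel the momentum equation gives q² = ½·g·y₁·y₂·(y₁ + y₂) = ½×32.2×1.59×5.42×7.01 = 973.
q = √973 = 31.2 ft²/s.

q = 31.2 ft²/s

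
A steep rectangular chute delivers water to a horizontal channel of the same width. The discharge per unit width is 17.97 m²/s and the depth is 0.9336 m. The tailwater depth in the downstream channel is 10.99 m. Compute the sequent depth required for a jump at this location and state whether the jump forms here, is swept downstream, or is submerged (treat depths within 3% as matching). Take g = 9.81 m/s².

V₁ = q/y₁ = 17.97/0.9336 = 19.25 m/s. Fr₁ = V₁/√(g·y₁) = 19.25/√(9.81×0.9336) = 6.360.
Sequent-depth ratio: y₂/y₁ = ½[√(1 + 8Fr₁²) − 1] = ½[√324.62 − 1] = 8.509.
y₂ = 8.509 × 0.9336 = 7.944 m.
Tailwater y_tw = 10.99 m: y_tw > y₂, so the jump is submerged.

y₂ = 7.944 m; the jump is submerged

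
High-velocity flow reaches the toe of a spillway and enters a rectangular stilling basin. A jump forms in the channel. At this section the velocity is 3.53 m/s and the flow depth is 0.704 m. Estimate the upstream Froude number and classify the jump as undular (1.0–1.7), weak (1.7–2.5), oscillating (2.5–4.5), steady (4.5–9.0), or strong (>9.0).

Fr₁ = 1.34; undular jump

Fr₁ = V₁/√(g·y₁) = 3.53/√(9.81×0.704) = 1.34.
Fr₁ = 1.34 lies in the undular range.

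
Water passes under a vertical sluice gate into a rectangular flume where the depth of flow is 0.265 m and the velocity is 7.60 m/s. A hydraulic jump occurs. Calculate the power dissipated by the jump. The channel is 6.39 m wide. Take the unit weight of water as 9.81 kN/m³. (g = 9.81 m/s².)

Fr₁ = V₁/√(g·y₁) = 7.60/√(9.81×0.265) = 4.71.
Conjugate-depth relation: y₂/y₁ = ½[√(1 + 8Fr₁²) − 1] = ½[√178.7 − 1] = 6.18.
y₂ = 6.18 × 0.265 = 1.64 m.
q = V₁·y₁ = 7.60 × 0.265 = 2.01 m²/s. V₂ = q/y₂ = 2.01/1.64 = 1.23 m/s. E₁ = y₁ + V₁²/2g = 3.21 m; E₂ = y₂ + V₂²/2g = 1.72 m. ΔE = E₁ − E₂ = 1.49 m.
Q = q·b = 2.01 × 6.39 = 12.9 m³/s. P = γ·Q·ΔE = 9.81 × 12.9 × 1.49 = 188 kW.

P = 188 kW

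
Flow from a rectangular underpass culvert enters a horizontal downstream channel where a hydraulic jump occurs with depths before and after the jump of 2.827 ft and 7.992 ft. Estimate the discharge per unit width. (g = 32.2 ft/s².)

q = 62.73 ft²/s

For a rectangular channel the momentum equation gives q² = ½·g·y₁·y₂·(y₁ + y₂) = ½×32.2×2.827×7.992×10.82 = 3935.
q = √3935 = 62.73 ft²/s.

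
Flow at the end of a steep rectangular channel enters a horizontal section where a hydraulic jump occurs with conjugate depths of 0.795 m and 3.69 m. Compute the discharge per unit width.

q = 8.03 m²/s

For a rectangular channel the momentum equation gives q² = ½·g·y₁·y₂·(y₁ + y₂) = ½×9.81×0.795×3.69×4.49 = 64.5.
q = √64.5 = 8.03 m²/s.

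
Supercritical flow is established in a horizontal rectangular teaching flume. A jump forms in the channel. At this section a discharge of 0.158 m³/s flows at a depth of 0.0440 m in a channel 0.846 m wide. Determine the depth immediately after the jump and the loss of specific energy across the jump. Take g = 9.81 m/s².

y₂ = 0.381 m; ΔE = 0.569 m

q = Q/b = 0.158/0.846 = 0.187 m²/s; V₁ = q/y₁ = 4.24 m/s. Fr₁ = V₁/√(g·y₁) = 6.46.
Conjugate-depth relation: y₂/y₁ = ½[√(1 + 8Fr₁²) − 1] = ½[√334.9 − 1] = 8.65.
y₂ = 8.65 × 0.0440 = 0.381 m.
V₂ = q/y₂ = 0.187/0.381 = 0.491 m/s. E₁ = y₁ + V₁²/2g = 0.962 m; E₂ = y₂ + V₂²/2g = 0.393 m. ΔE = E₁ − E₂ = 0.569 m.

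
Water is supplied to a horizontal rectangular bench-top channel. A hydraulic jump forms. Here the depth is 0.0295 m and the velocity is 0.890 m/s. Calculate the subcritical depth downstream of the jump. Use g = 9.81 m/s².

y₂ = 0.0558 m

Fr₁ = V₁/√(g·y₁) = 0.890/√(9.81×0.0295) = 1.65.
Conjugate-depth relation: y₂/y₁ = ½[√(1 + 8Fr₁²) − 1] = ½[√22.90 − 1] = 1.89.
y₂ = 1.89 × 0.0295 = 0.0558 m.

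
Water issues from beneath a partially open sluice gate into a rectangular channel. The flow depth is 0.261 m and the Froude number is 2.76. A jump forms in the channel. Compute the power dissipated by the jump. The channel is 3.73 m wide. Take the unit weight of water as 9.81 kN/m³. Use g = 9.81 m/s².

P = 11.6 kW

Fr₁ = 2.76 (given).
Conjugate-depth relation: y₂/y₁ = ½[√(1 + 8Fr₁²) − 1] = ½[√61.94 − 1] = 3.44.
y₂ = 3.44 × 0.261 = 0.897 m.
V₁ = Fr₁·√(g·y₁) = 2.76×√(9.81×0.261) = 4.42 m/s; q = V₁·y₁ = 1.15 m²/s. V₂ = q/y₂ = 1.15/0.897 = 1.29 m/s. E₁ = y₁ + V₁²/2g = 1.26 m; E₂ = y₂ + V₂²/2g = 0.981 m. ΔE = E₁ − E₂ = 0.274 m.
Q = q·b = 1.15 × 3.73 = 4.30 m³/s. P = γ·Q·ΔE = 9.81 × 4.30 × 0.274 = 11.6 kW.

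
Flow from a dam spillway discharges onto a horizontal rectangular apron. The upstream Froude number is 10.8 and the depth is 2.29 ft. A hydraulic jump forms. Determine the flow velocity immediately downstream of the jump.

Fr₁ = 10.8 (given).
By Bélanger, y₂/y₁ = ½[√(1 + 8Fr₁²) − 1] = ½[√934.1 − 1] = 14.8.
y₂ = 14.8 × 2.29 = 33.9 ft.
V₁ = Fr₁·√(g·y₁) = 10.8×√(32.2×2.29) = 92.7 ft/s; q = V₁·y₁ = 212 ft²/s.
V₂ = q/y₂ = 212/33.9 = 6.27 ft/s.

V₂ = 6.27 ft/s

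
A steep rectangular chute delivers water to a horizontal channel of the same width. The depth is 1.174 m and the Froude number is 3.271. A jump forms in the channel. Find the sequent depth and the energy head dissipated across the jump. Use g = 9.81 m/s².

y₂ = 4.875 m; ΔE = 2.215 m

Fr₁ = 3.271 (given).
By Bélanger, y₂/y₁ = ½[√(1 + 8Fr₁²) − 1] = ½[√86.596 − 1] = 4.153.
y₂ = 4.153 × 1.174 = 4.875 m.
Head loss: ΔE = (y₂ − y₁)³/(4y₁y₂) = (4.875 − 1.174)³/(4×1.174×4.875) = 50.71/22.90 = 2.215 m.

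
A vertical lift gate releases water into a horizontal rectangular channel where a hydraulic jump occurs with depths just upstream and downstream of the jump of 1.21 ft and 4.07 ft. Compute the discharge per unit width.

For a rectangular channel the momentum equation gives q² = ½·g·y₁·y₂·(y₁ + y₂) = ½×32.2×1.21×4.07×5.28 = 419.
q = √419 = 20.5 ft²/s.

q = 20.5 ft²/s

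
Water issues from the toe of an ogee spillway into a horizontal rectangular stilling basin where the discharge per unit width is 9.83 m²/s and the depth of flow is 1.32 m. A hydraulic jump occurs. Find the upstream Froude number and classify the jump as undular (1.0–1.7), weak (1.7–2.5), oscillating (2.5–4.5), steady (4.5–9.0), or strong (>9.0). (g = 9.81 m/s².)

Fr₁ = 2.07; weak jump

V₁ = q/y₁ = 9.83/1.32 = 7.45 m/s. Fr₁ = V₁/√(g·y₁) = 7.45/√(9.81×1.32) = 2.07.
Fr₁ = 2.07 lies in the weak range.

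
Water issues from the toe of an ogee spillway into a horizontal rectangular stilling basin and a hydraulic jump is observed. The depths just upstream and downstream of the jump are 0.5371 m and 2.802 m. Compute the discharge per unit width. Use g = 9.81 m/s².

For a rectangular channel the momentum equation gives q² = ½·g·y₁·y₂·(y₁ + y₂) = ½×9.81×0.5371×2.802×3.339 = 24.65.
q = √24.65 = 4.965 m²/s.

q = 4.965 m²/s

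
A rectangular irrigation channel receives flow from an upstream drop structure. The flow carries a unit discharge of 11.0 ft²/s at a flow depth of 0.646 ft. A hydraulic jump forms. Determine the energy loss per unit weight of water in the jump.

V₁ = q/y₁ = 11.0/0.646 = 17.0 ft/s. Fr₁ = V₁/√(g·y₁) = 17.0/√(32.2×0.646) = 3.73.
By Bélanger, y₂/y₁ = ½[√(1 + 8Fr₁²) − 1] = ½[√112.5 − 1] = 4.80.
y₂ = 4.80 × 0.646 = 3.10 ft.
V₂ = q/y₂ = 11.0/3.10 = 3.54 ft/s. E₁ = y₁ + V₁²/2g = 5.15 ft; E₂ = y₂ + V₂²/2g = 3.30 ft. ΔE = E₁ − E₂ = 1.85 ft.

ΔE = 1.85 ft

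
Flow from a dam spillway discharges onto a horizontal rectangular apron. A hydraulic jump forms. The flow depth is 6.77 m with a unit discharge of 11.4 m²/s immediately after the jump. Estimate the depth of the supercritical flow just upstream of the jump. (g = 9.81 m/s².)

y₁ = 0.536 m

V₂ = q/y₂ = 11.4/6.77 = 1.68 m/s; Fr₂ = V₂/√(g·y₂) = 0.207.
Since the conjugate-depth ratio holds either way, y₁/y₂ = ½[√(1 + 8Fr₂²) − 1] = ½[√1.342 − 1] = 0.0791.
y₁ = 0.0791 × 6.77 = 0.536 m.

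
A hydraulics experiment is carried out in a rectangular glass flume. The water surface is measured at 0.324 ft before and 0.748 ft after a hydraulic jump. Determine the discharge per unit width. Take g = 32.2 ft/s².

q = 2.05 ft²/s

For a rectangular channel the momentum equation gives q² = ½·g·y₁·y₂·(y₁ + y₂) = ½×32.2×0.324×0.748×1.07 = 4.18.
q = √4.18 = 2.05 ft²/s.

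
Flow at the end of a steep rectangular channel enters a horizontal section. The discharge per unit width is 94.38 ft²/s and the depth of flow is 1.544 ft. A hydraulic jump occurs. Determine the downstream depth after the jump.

y₂ = 18.17 ft

V₁ = q/y₁ = 94.38/1.544 = 61.13 ft/s. Fr₁ = V₁/√(g·y₁) = 61.13/√(32.2×1.544) = 8.669.
From the momentum equation for a rectangular channel, y₂/y₁ = ½[√(1 + 8Fr₁²) − 1] = ½[√602.25 − 1] = 11.77.
y₂ = 11.77 × 1.544 = 18.17 ft.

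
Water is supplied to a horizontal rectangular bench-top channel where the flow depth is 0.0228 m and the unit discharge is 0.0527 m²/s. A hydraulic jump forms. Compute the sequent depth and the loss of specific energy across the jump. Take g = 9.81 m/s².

V₁ = q/y₁ = 0.0527/0.0228 = 2.31 m/s. Fr₁ = V₁/√(g·y₁) = 2.31/√(9.81×0.0228) = 4.89.
From the momentum equation for a rectangular channel, y₂/y₁ = ½[√(1 + 8Fr₁²) − 1] = ½[√192.1 − 1] = 6.43.
y₂ = 6.43 × 0.0228 = 0.147 m.
Head loss: ΔE = (y₂ − y₁)³/(4y₁y₂) = (0.147 − 0.0228)³/(4×0.0228×0.147) = 0.00190/0.0134 = 0.142 m.

y₂ = 0.147 m; ΔE = 0.142 m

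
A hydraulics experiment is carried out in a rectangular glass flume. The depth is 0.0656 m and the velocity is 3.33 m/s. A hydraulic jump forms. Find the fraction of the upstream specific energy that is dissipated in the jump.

Fr₁ = V₁/√(g·y₁) = 3.33/√(9.81×0.0656) = 4.15.
From the momentum equation for a rectangular channel, y₂/y₁ = ½[√(1 + 8Fr₁²) − 1] = ½[√138.8 − 1] = 5.39.
y₂ = 5.39 × 0.0656 = 0.354 m.
E₁ = y₁ + V₁²/2g = 0.631 m. ΔE = (y₂ − y₁)³/(4y₁y₂) = 0.258 m. ΔE/E₁ = 0.258/0.631 = 0.408.

ΔE/E₁ = 0.408 (40.8%)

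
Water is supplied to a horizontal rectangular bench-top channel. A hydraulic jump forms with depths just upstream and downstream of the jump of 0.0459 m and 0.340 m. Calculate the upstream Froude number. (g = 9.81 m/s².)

Fr₁ = 5.58

For a rectangular channel the momentum equation gives q² = ½·g·y₁·y₂·(y₁ + y₂) = ½×9.81×0.0459×0.340×0.386 = 0.0295.
q = √0.0295 = 0.172 m²/s.
V₁ = q/y₁ = 3.74 m/s; Fr₁ = V₁/√(g·y₁) = 5.58.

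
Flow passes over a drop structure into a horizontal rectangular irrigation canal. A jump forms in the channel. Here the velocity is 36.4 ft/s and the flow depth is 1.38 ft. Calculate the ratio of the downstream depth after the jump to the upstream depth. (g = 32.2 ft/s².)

y₂/y₁ = 7.24

Fr₁ = V₁/√(g·y₁) = 36.4/√(32.2×1.38) = 5.46.
Conjugate-depth relation: y₂/y₁ = ½[√(1 + 8Fr₁²) − 1] = ½[√239.5 − 1] = 7.24.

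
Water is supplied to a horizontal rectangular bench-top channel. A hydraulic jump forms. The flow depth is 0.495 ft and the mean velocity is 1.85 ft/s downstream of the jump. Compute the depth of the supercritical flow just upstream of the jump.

y₁ = 0.161 ft

Fr₂ = V₂/√(g·y₂) = 1.85/√(32.2×0.495) = 0.463.
From the momentum equation (using Fr₂), y₁/y₂ = ½[√(1 + 8Fr₂²) − 1] = ½[√2.718 − 1] = 0.324.
y₁ = 0.324 × 0.495 = 0.161 ft.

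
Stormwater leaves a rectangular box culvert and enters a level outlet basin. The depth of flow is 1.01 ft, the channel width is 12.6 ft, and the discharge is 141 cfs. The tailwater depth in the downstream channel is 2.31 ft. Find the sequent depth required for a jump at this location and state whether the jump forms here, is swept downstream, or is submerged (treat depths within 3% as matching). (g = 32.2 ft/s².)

q = Q/b = 141/12.6 = 11.2 ft²/s; V₁ = q/y₁ = 11.1 ft/s. Fr₁ = V₁/√(g·y₁) = 1.94.
From the momentum equation for a rectangular channel, y₂/y₁ = ½[√(1 + 8Fr₁²) − 1] = ½[√31.20 − 1] = 2.29.
y₂ = 2.29 × 1.01 = 2.32 ft.
Tailwater y_tw = 2.31 ft: y_tw ≈ y₂, so the jump forms here.

y₂ = 2.32 ft; the jump forms here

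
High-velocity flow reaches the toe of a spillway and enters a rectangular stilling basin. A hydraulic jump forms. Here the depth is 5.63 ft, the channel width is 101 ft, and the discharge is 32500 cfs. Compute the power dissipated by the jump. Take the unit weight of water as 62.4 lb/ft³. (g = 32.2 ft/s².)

q = Q/b = 32500/101 = 322 ft²/s; V₁ = q/y₁ = 57.2 ft/s. Fr₁ = V₁/√(g·y₁) = 4.24.
From the momentum equation for a rectangular channel, y₂/y₁ = ½[√(1 + 8Fr₁²) − 1] = ½[√145.2 − 1] = 5.52.
y₂ = 5.52 × 5.63 = 31.1 ft.
V₂ = q/y₂ = 322/31.1 = 10.3 ft/s. E₁ = y₁ + V₁²/2g = 56.4 ft; E₂ = y₂ + V₂²/2g = 32.8 ft. ΔE = E₁ − E₂ = 23.6 ft.
P = γ·Q·ΔE/550 = 62.4 × 32500 × 23.6 / 550 = 86991 hp.

P = 86991 hp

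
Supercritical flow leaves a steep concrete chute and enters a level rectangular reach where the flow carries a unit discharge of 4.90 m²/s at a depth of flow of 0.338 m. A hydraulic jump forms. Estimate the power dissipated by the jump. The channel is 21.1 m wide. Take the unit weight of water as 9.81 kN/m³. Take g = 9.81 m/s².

V₁ = q/y₁ = 4.90/0.338 = 14.5 m/s. Fr₁ = V₁/√(g·y₁) = 14.5/√(9.81×0.338) = 7.96.
Bélanger equation: y₂/y₁ = ½[√(1 + 8Fr₁²) − 1] = ½[√508.1 − 1] = 10.8.
y₂ = 10.8 × 0.338 = 3.64 m.
Head loss: ΔE = (y₂ − y₁)³/(4y₁y₂) = (3.64 − 0.338)³/(4×0.338×3.64) = 36.0/4.92 = 7.32 m.
Q = q·b = 4.90 × 21.1 = 103 m³/s. P = γ·Q·ΔE = 9.81 × 103 × 7.32 = 7421 kW.

P = 7421 kW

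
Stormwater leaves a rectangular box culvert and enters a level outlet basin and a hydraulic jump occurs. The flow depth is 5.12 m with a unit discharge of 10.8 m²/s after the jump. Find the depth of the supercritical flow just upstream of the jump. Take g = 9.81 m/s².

y₁ = 0.786 m

V₂ = q/y₂ = 10.8/5.12 = 2.11 m/s; Fr₂ = V₂/√(g·y₂) = 0.298.
Since the conjugate-depth ratio holds either way, y₁/y₂ = ½[√(1 + 8Fr₂²) − 1] = ½[√1.709 − 1] = 0.154.
y₁ = 0.154 × 5.12 = 0.786 m.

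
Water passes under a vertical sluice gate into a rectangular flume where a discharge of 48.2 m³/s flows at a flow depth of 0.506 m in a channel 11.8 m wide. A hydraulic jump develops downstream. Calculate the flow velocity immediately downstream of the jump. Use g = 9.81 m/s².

q = Q/b = 48.2/11.8 = 4.08 m²/s; V₁ = q/y₁ = 8.07 m/s. Fr₁ = V₁/√(g·y₁) = 3.62.
Sequent-depth ratio: y₂/y₁ = ½[√(1 + 8Fr₁²) − 1] = ½[√106.0 − 1] = 4.65.
y₂ = 4.65 × 0.506 = 2.35 m.
V₂ = q/y₂ = 4.08/2.35 = 1.74 m/s.

V₂ = 1.74 m/s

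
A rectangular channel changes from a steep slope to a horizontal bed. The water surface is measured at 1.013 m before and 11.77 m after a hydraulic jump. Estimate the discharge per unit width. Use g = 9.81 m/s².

q = 27.34 m²/s

For a rectangular channel the momentum equation gives q² = ½·g·y₁·y₂·(y₁ + y₂) = ½×9.81×1.013×11.77×12.78 = 747.6.
q = √747.6 = 27.34 m²/s.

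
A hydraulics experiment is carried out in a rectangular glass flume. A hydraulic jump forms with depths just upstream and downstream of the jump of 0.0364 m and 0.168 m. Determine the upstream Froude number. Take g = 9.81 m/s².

Fr₁ = 3.60

For a rectangular channel the momentum equation gives q² = ½·g·y₁·y₂·(y₁ + y₂) = ½×9.81×0.0364×0.168×0.204 = 0.00613.
q = √0.00613 = 0.0783 m²/s.
V₁ = q/y₁ = 2.15 m/s; Fr₁ = V₁/√(g·y₁) = 3.60.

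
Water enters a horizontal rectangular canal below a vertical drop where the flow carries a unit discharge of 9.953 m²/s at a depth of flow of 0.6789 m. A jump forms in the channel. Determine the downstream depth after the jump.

V₁ = q/y₁ = 9.953/0.6789 = 14.66 m/s. Fr₁ = V₁/√(g·y₁) = 14.66/√(9.81×0.6789) = 5.681.
Sequent-depth ratio: y₂/y₁ = ½[√(1 + 8Fr₁²) − 1] = ½[√259.17 − 1] = 7.549.
y₂ = 7.549 × 0.6789 = 5.125 m.

y₂ = 5.125 m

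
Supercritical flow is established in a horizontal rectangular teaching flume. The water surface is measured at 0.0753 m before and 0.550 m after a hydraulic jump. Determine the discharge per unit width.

For a rectangular channel the momentum equation gives q² = ½·g·y₁·y₂·(y₁ + y₂) = ½×9.81×0.0753×0.550×0.625 = 0.127.
q = √0.127 = 0.356 m²/s.

q = 0.356 m²/s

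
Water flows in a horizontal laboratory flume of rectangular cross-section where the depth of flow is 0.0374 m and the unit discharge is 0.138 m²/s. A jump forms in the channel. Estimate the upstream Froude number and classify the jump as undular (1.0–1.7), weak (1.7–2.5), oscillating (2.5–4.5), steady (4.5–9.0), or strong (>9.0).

V₁ = q/y₁ = 0.138/0.0374 = 3.69 m/s. Fr₁ = V₁/√(g·y₁) = 3.69/√(9.81×0.0374) = 6.09.
Fr₁ = 6.09 lies in the steady range.

Fr₁ = 6.09; steady jump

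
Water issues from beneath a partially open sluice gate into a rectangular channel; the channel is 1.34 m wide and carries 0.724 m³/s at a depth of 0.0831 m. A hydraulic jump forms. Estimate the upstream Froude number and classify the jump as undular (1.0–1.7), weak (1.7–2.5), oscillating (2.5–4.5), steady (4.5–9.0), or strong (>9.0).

q = Q/b = 0.724/1.34 = 0.540 m²/s; V₁ = q/y₁ = 6.50 m/s. Fr₁ = V₁/√(g·y₁) = 7.20.
Fr₁ = 7.20 lies in the steady range.

Fr₁ = 7.20; steady jump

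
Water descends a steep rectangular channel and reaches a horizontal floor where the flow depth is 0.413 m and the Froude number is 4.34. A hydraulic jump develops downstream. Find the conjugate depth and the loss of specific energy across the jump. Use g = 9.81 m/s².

y₂ = 2.34 m; ΔE = 1.84 m

Fr₁ = 4.34 (given).
By Bélanger, y₂/y₁ = ½[√(1 + 8Fr₁²) − 1] = ½[√151.7 − 1] = 5.66.
y₂ = 5.66 × 0.413 = 2.34 m.
Head loss: ΔE = (y₂ − y₁)³/(4y₁y₂) = (2.34 − 0.413)³/(4×0.413×2.34) = 7.12/3.86 = 1.84 m.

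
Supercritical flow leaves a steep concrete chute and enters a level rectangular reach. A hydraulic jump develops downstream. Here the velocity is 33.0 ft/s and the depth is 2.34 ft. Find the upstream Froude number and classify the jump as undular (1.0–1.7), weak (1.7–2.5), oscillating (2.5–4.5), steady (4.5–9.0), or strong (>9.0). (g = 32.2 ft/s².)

Fr₁ = V₁/√(g·y₁) = 33.0/√(32.2×2.34) = 3.80.
Fr₁ = 3.80 lies in the oscillating range.

Fr₁ = 3.80; oscillating jump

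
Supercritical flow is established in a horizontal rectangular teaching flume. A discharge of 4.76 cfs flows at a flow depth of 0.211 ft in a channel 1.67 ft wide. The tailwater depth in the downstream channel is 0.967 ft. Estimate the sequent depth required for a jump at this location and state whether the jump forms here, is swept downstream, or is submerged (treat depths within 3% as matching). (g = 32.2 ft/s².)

q = Q/b = 4.76/1.67 = 2.85 ft²/s; V₁ = q/y₁ = 13.5 ft/s. Fr₁ = V₁/√(g·y₁) = 5.18.
From the momentum equation for a rectangular channel, y₂/y₁ = ½[√(1 + 8Fr₁²) − 1] = ½[√215.9 − 1] = 6.85.
y₂ = 6.85 × 0.211 = 1.44 ft.
Tailwater y_tw = 0.967 ft: y_tw < y₂, so the jump is swept downstream.

y₂ = 1.44 ft; the jump is swept downstream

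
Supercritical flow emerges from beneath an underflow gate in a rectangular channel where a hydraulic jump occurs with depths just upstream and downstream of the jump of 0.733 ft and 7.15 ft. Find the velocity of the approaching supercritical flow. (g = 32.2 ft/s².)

V₁ = 35.2 ft/s

For a rectangular channel the momentum equation gives q² = ½·g·y₁·y₂·(y₁ + y₂) = ½×32.2×0.733×7.15×7.88 = 665.
q = √665 = 25.8 ft²/s.
V₁ = q/y₁ = 25.8/0.733 = 35.2 ft/s.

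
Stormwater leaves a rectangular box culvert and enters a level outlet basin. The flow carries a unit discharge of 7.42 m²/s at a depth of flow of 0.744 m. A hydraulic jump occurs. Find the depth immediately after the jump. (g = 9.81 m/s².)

V₁ = q/y₁ = 7.42/0.744 = 9.97 m/s. Fr₁ = V₁/√(g·y₁) = 9.97/√(9.81×0.744) = 3.69.
Conjugate-depth relation: y₂/y₁ = ½[√(1 + 8Fr₁²) − 1] = ½[√110.0 − 1] = 4.74.
y₂ = 4.74 × 0.744 = 3.53 m.

y₂ = 3.53 m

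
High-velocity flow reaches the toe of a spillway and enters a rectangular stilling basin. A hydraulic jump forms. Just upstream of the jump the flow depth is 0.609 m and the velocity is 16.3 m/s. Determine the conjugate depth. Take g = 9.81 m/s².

y₂ = 5.45 m

Fr₁ = V₁/√(g·y₁) = 16.3/√(9.81×0.609) = 6.67.
Conjugate-depth relation: y₂/y₁ = ½[√(1 + 8Fr₁²) − 1] = ½[√356.8 − 1] = 8.94.
y₂ = 8.94 × 0.609 = 5.45 m.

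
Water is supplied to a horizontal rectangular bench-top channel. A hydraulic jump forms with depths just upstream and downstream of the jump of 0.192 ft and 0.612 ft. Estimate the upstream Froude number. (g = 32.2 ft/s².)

For a rectangular channel the momentum equation gives q² = ½·g·y₁·y₂·(y₁ + y₂) = ½×32.2×0.192×0.612×0.804 = 1.52.
q = √1.52 = 1.23 ft²/s.
V₁ = q/y₁ = 6.42 ft/s; Fr₁ = V₁/√(g·y₁) = 2.58.

Fr₁ = 2.58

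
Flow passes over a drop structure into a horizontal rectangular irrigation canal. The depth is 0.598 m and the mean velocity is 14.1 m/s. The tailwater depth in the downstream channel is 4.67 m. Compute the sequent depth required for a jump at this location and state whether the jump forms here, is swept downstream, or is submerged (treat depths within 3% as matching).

y₂ = 4.63 m; the jump forms here

Fr₁ = V₁/√(g·y₁) = 14.1/√(9.81×0.598) = 5.82.
Sequent-depth ratio: y₂/y₁ = ½[√(1 + 8Fr₁²) − 1] = ½[√272.1 − 1] = 7.75.
y₂ = 7.75 × 0.598 = 4.63 m.
Tailwater y_tw = 4.67 m: y_tw ≈ y₂, so the jump forms here.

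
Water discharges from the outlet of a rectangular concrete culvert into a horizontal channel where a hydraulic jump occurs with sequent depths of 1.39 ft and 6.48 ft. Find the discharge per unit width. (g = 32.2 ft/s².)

For a rectangular channel the momentum equation gives q² = ½·g·y₁·y₂·(y₁ + y₂) = ½×32.2×1.39×6.48×7.87 = 1141.
q = √1141 = 33.8 ft²/s.

q = 33.8 ft²/s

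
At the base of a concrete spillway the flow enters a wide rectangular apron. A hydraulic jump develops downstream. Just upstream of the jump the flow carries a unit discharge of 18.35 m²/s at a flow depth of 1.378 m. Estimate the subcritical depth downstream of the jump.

y₂ = 6.403 m

V₁ = q/y₁ = 18.35/1.378 = 13.32 m/s. Fr₁ = V₁/√(g·y₁) = 13.32/√(9.81×1.378) = 3.622.
Bélanger equation: y₂/y₁ = ½[√(1 + 8Fr₁²) − 1] = ½[√105.94 − 1] = 4.646.
y₂ = 4.646 × 1.378 = 6.403 m.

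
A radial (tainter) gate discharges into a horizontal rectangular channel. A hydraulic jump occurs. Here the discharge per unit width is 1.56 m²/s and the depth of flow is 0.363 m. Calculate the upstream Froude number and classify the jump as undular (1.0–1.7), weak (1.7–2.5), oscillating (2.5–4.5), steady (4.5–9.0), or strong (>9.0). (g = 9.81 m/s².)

V₁ = q/y₁ = 1.56/0.363 = 4.30 m/s. Fr₁ = V₁/√(g·y₁) = 4.30/√(9.81×0.363) = 2.28.
Fr₁ = 2.28 lies in the weak range.

Fr₁ = 2.28; weak jump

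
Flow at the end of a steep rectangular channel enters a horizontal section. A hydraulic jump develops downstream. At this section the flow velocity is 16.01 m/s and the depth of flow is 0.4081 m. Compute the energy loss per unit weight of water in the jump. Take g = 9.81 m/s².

ΔE = 8.942 m

Fr₁ = V₁/√(g·y₁) = 16.01/√(9.81×0.4081) = 8.002.
Bélanger equation: y₂/y₁ = ½[√(1 + 8Fr₁²) − 1] = ½[√513.20 − 1] = 10.83.
y₂ = 10.83 × 0.4081 = 4.418 m.
Head loss: ΔE = (y₂ − y₁)³/(4y₁y₂) = (4.418 − 0.4081)³/(4×0.4081×4.418) = 64.50/7.213 = 8.942 m.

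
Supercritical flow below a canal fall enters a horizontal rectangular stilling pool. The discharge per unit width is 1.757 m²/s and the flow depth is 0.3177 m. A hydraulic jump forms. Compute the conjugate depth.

y₂ = 1.258 m

V₁ = q/y₁ = 1.757/0.3177 = 5.530 m/s. Fr₁ = V₁/√(g·y₁) = 5.530/√(9.81×0.3177) = 3.133.
Sequent-depth ratio: y₂/y₁ = ½[√(1 + 8Fr₁²) − 1] = ½[√79.508 − 1] = 3.958.
y₂ = 3.958 × 0.3177 = 1.258 m.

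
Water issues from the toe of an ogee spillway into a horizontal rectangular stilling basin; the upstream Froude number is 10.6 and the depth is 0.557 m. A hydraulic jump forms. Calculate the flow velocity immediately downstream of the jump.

Fr₁ = 10.6 (given).
Conjugate-depth relation: y₂/y₁ = ½[√(1 + 8Fr₁²) − 1] = ½[√899.9 − 1] = 14.5.
y₂ = 14.5 × 0.557 = 8.08 m.
V₁ = Fr₁·√(g·y₁) = 10.6×√(9.81×0.557) = 24.8 m/s; q = V₁·y₁ = 13.8 m²/s.
V₂ = q/y₂ = 13.8/8.08 = 1.71 m/s.

V₂ = 1.71 m/s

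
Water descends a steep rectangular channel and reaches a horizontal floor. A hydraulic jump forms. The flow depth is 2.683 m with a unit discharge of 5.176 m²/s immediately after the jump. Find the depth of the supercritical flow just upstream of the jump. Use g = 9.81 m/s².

V₂ = q/y₂ = 5.176/2.683 = 1.929 m/s; Fr₂ = V₂/√(g·y₂) = 0.3760.
Since the conjugate-depth ratio holds either way, y₁/y₂ = ½[√(1 + 8Fr₂²) − 1] = ½[√2.1312 − 1] = 0.2299.
y₁ = 0.2299 × 2.683 = 0.6169 m.

y₁ = 0.6169 m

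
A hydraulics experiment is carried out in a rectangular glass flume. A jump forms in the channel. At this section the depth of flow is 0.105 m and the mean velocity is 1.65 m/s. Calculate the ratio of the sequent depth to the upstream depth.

y₂/y₁ = 1.85

Fr₁ = V₁/√(g·y₁) = 1.65/√(9.81×0.105) = 1.63.
By Bélanger, y₂/y₁ = ½[√(1 + 8Fr₁²) − 1] = ½[√22.14 − 1] = 1.85.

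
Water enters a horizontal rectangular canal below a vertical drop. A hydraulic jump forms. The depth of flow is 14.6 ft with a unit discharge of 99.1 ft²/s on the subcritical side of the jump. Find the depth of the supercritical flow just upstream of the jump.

y₁ = 2.45 ft

V₂ = q/y₂ = 99.1/14.6 = 6.79 ft/s; Fr₂ = V₂/√(g·y₂) = 0.313.
The Bélanger relation is symmetric: y₁/y₂ = ½[√(1 + 8Fr₂²) − 1] = ½[√1.784 − 1] = 0.168.
y₁ = 0.168 × 14.6 = 2.45 ft.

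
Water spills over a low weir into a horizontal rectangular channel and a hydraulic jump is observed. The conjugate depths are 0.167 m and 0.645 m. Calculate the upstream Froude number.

Fr₁ = 3.06

For a rectangular channel the momentum equation gives q² = ½·g·y₁·y₂·(y₁ + y₂) = ½×9.81×0.167×0.645×0.812 = 0.429.
q = √0.429 = 0.655 m²/s.
V₁ = q/y₁ = 3.92 m/s; Fr₁ = V₁/√(g·y₁) = 3.06.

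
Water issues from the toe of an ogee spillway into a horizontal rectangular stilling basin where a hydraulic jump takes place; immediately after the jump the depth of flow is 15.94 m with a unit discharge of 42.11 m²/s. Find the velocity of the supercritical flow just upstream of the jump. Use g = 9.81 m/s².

V₂ = q/y₂ = 42.11/15.94 = 2.642 m/s; Fr₂ = V₂/√(g·y₂) = 0.2113.
The Bélanger relation is symmetric: y₁/y₂ = ½[√(1 + 8Fr₂²) − 1] = ½[√1.3570 − 1] = 0.08246.
y₁ = 0.08246 × 15.94 = 1.314 m.
V₁ = q/y₁ = 42.11/1.314 = 32.04 m/s.

V₁ = 32.04 m/s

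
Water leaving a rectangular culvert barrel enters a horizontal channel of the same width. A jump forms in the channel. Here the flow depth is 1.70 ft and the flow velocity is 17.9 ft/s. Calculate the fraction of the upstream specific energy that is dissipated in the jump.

ΔE/E₁ = 0.162 (16.2%)

Fr₁ = V₁/√(g·y₁) = 17.9/√(32.2×1.70) = 2.42.
By Bélanger, y₂/y₁ = ½[√(1 + 8Fr₁²) − 1] = ½[√47.83 − 1] = 2.96.
y₂ = 2.96 × 1.70 = 5.03 ft.
E₁ = y₁ + V₁²/2g = 6.68 ft. ΔE = (y₂ − y₁)³/(4y₁y₂) = 1.08 ft. ΔE/E₁ = 1.08/6.68 = 0.162.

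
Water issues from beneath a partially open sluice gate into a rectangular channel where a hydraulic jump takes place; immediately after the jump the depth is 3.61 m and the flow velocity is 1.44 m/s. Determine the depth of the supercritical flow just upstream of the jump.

y₁ = 0.382 m

Fr₂ = V₂/√(g·y₂) = 1.44/√(9.81×3.61) = 0.242.
Applying the sequent-depth relation in reverse, y₁/y₂ = ½[√(1 + 8Fr₂²) − 1] = ½[√1.468 − 1] = 0.106.
y₁ = 0.106 × 3.61 = 0.382 m.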